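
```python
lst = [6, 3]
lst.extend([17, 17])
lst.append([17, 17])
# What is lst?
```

After line 1: lst = [6, 3]
After line 2 (extend unpacks [17, 17]): lst = [6, 3, 17, 17]
After line 3 (append adds [17, 17] as single element): lst = [6, 3, 17, 17, [17, 17]]

[6, 3, 17, 17, [17, 17]]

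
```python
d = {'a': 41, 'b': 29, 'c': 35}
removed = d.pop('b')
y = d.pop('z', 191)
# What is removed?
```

After line 1: d = {'a': 41, 'b': 29, 'c': 35}
After line 2 (pop 'b' returns 29): d = {'a': 41, 'c': 35}, removed = 29
After line 3 (pop 'z' missing, returns default 191): d = {'a': 41, 'c': 35}, y = 191

29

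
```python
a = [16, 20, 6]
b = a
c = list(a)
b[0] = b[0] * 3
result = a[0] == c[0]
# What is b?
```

After line 1: a = [16, 20, 6]
After line 2 (b = a, alias): a = [16, 20, 6], b = [16, 20, 6]
After line 3 (c = list(a) is a copy, new object): c = [16, 20, 6]
After line 4 (b[0] = 16 * 3 = 48; mutates shared a/b): a = b = [48, 20, 6], c = [16, 20, 6]
After line 5 (a[0] = 48, c[0] = 16; result = False)

[48, 20, 6]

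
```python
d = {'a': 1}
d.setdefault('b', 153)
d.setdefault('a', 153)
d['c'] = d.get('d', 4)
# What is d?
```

After line 1: d = {'a': 1}
After line 2 (setdefault adds 'b'=153): d = {'a': 1, 'b': 153}
After line 3 (setdefault 'a' no-op, already exists): d = {'a': 1, 'b': 153}
After line 4 (get('d', 4) returns default since 'd' not in d): d = {'a': 1, 'b': 153, 'c': 4}

{'a': 1, 'b': 153, 'c': 4}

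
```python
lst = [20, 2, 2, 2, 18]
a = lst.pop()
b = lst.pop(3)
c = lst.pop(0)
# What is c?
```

After line 1: lst = [20, 2, 2, 2, 18]
After line 2 (pop() -> a = 18): lst = [20, 2, 2, 2]
After line 3 (pop(3) -> b = 2): lst = [20, 2, 2]
After line 4 (pop(0) -> c = 20): lst = [2, 2]

20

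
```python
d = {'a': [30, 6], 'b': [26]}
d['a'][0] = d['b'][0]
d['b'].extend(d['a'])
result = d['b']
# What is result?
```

After line 1: d = {'a': [30, 6], 'b': [26]}
After line 2 (a[0] = b[0] = 26): d = {'a': [26, 6], 'b': [26]}
After line 3 (b.extend(a) appends [26, 6]): d = {'a': [26, 6], 'b': [26, 26, 6]}
After line 4: result = d['b'] = [26, 26, 6]

[26, 26, 6]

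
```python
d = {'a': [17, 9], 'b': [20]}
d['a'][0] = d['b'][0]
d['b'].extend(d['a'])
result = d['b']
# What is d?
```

After line 1: d = {'a': [17, 9], 'b': [20]}
After line 2 (a[0] = b[0] = 20): d = {'a': [20, 9], 'b': [20]}
After line 3 (b.extend(a) appends [20, 9]): d = {'a': [20, 9], 'b': [20, 20, 9]}
After line 4: result = d['b'] = [20, 20, 9]

{'a': [20, 9], 'b': [20, 20, 9]}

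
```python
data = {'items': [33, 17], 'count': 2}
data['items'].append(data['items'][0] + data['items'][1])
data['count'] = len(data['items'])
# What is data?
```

After line 1: data = {'items': [33, 17], 'count': 2}
After line 2 (append 33 + 17 = 50): data = {'items': [33, 17, 50], 'count': 2}
After line 3 (count = len(items) = 3): data = {'items': [33, 17, 50], 'count': 3}

{'items': [33, 17, 50], 'count': 3}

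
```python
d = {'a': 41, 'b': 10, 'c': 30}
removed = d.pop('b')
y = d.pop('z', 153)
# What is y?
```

After line 1: d = {'a': 41, 'b': 10, 'c': 30}
After line 2 (pop 'b' returns 10): d = {'a': 41, 'c': 30}, removed = 10
After line 3 (pop 'z' missing, returns default 153): d = {'a': 41, 'c': 30}, y = 153

153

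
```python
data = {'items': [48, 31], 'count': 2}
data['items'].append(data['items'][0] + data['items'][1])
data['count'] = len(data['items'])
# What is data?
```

After line 1: data = {'items': [48, 31], 'count': 2}
After line 2 (append 48 + 31 = 79): data = {'items': [48, 31, 79], 'count': 2}
After line 3 (count = len(items) = 3): data = {'items': [48, 31, 79], 'count': 3}

{'items': [48, 31, 79], 'count': 3}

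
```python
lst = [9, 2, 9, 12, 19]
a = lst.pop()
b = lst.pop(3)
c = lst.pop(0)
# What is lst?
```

After line 1: lst = [9, 2, 9, 12, 19]
After line 2 (pop() -> a = 19): lst = [9, 2, 9, 12]
After line 3 (pop(3) -> b = 12): lst = [9, 2, 9]
After line 4 (pop(0) -> c = 9): lst = [2, 9]

[2, 9]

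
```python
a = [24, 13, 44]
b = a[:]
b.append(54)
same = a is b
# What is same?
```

After line 1: a = [24, 13, 44]
After line 2 (b = a[:] is a shallow copy, new object): a = [24, 13, 44], b = [24, 13, 44]
After line 3 (append only mutates b): a = [24, 13, 44], b = [24, 13, 44, 54]
After line 4 (same = a is b; different objects -> False): same = False

False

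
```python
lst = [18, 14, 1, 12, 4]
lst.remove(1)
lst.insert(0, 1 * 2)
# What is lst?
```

After line 1: lst = [18, 14, 1, 12, 4]
After line 2 (remove first 1): lst = [18, 14, 12, 4]
After line 3 (insert 2 at index 0): lst = [2, 18, 14, 12, 4]

[2, 18, 14, 12, 4]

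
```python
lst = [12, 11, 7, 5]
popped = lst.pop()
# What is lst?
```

[12, 11, 7]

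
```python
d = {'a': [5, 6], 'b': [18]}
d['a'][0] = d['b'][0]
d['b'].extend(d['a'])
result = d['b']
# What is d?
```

After line 1: d = {'a': [5, 6], 'b': [18]}
After line 2 (a[0] = b[0] = 18): d = {'a': [18, 6], 'b': [18]}
After line 3 (b.extend(a) appends [18, 6]): d = {'a': [18, 6], 'b': [18, 18, 6]}
After line 4: result = d['b'] = [18, 18, 6]

{'a': [18, 6], 'b': [18, 18, 6]}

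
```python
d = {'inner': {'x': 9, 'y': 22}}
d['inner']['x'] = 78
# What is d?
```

After line 1: d = {'inner': {'x': 9, 'y': 22}}
After line 2 (inner x overwritten): d = {'inner': {'x': 78, 'y': 22}}

{'inner': {'x': 78, 'y': 22}}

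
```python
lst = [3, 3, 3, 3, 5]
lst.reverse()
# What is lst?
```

[5, 3, 3, 3, 3]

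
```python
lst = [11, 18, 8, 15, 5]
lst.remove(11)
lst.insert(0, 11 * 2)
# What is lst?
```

After line 1: lst = [11, 18, 8, 15, 5]
After line 2 (remove first 11): lst = [18, 8, 15, 5]
After line 3 (insert 22 at index 0): lst = [22, 18, 8, 15, 5]

[22, 18, 8, 15, 5]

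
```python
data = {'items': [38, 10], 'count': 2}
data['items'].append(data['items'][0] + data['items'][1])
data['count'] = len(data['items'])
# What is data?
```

After line 1: data = {'items': [38, 10], 'count': 2}
After line 2 (append 38 + 10 = 48): data = {'items': [38, 10, 48], 'count': 2}
After line 3 (count = len(items) = 3): data = {'items': [38, 10, 48], 'count': 3}

{'items': [38, 10, 48], 'count': 3}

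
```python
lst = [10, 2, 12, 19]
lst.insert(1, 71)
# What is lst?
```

[10, 71, 2, 12, 19]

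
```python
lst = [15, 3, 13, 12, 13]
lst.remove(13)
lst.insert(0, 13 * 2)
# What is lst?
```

After line 1: lst = [15, 3, 13, 12, 13]
After line 2 (remove first 13): lst = [15, 3, 12, 13]
After line 3 (insert 26 at index 0): lst = [26, 15, 3, 12, 13]

[26, 15, 3, 12, 13]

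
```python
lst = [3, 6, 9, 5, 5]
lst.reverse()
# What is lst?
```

[5, 5, 9, 6, 3]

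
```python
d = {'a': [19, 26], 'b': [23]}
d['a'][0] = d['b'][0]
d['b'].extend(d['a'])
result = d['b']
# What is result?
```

After line 1: d = {'a': [19, 26], 'b': [23]}
After line 2 (a[0] = b[0] = 23): d = {'a': [23, 26], 'b': [23]}
After line 3 (b.extend(a) appends [23, 26]): d = {'a': [23, 26], 'b': [23, 23, 26]}
After line 4: result = d['b'] = [23, 23, 26]

[23, 23, 26]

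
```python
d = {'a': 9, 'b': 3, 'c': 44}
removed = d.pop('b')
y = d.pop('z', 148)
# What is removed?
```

After line 1: d = {'a': 9, 'b': 3, 'c': 44}
After line 2 (pop 'b' returns 3): d = {'a': 9, 'c': 44}, removed = 3
After line 3 (pop 'z' missing, returns default 148): d = {'a': 9, 'c': 44}, y = 148

3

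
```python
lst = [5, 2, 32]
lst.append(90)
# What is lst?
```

[5, 2, 32, 90]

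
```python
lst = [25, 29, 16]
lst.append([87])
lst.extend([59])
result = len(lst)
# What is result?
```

After line 1: lst = [25, 29, 16]
After line 2 (append adds [87] as single element): lst = [25, 29, 16, [87]]
After line 3 (extend unpacks [59], adds 59): lst = [25, 29, 16, [87], 59]
After line 4: result = len(lst) = 5

5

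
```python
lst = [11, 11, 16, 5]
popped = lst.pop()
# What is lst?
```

[11, 11, 16]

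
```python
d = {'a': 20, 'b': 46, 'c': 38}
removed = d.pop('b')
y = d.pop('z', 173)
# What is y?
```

After line 1: d = {'a': 20, 'b': 46, 'c': 38}
After line 2 (pop 'b' returns 46): d = {'a': 20, 'c': 38}, removed = 46
After line 3 (pop 'z' missing, returns default 173): d = {'a': 20, 'c': 38}, y = 173

173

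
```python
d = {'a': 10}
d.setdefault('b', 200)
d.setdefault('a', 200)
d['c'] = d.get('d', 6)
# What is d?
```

After line 1: d = {'a': 10}
After line 2 (setdefault adds 'b'=200): d = {'a': 10, 'b': 200}
After line 3 (setdefault 'a' no-op, already exists): d = {'a': 10, 'b': 200}
After line 4 (get('d', 6) returns default since 'd' not in d): d = {'a': 10, 'b': 200, 'c': 6}

{'a': 10, 'b': 200, 'c': 6}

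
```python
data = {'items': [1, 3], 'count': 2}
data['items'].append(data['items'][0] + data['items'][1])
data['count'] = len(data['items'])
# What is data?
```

After line 1: data = {'items': [1, 3], 'count': 2}
After line 2 (append 1 + 3 = 4): data = {'items': [1, 3, 4], 'count': 2}
After line 3 (count = len(items) = 3): data = {'items': [1, 3, 4], 'count': 3}

{'items': [1, 3, 4], 'count': 3}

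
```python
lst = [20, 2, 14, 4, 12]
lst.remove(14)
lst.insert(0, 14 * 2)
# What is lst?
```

After line 1: lst = [20, 2, 14, 4, 12]
After line 2 (remove first 14): lst = [20, 2, 4, 12]
After line 3 (insert 28 at index 0): lst = [28, 20, 2, 4, 12]

[28, 20, 2, 4, 12]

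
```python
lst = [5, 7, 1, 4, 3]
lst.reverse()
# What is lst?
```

[3, 4, 1, 7, 5]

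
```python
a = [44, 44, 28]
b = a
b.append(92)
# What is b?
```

After line 1: a = [44, 44, 28]
After line 2 (b = a is an alias, same object): a = [44, 44, 28], b = [44, 44, 28]
After line 3 (b.append mutates the shared list): a = [44, 44, 28, 92], b = [44, 44, 28, 92]

[44, 44, 28, 92]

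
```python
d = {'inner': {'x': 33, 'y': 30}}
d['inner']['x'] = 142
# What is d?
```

After line 1: d = {'inner': {'x': 33, 'y': 30}}
After line 2 (inner x overwritten): d = {'inner': {'x': 142, 'y': 30}}

{'inner': {'x': 142, 'y': 30}}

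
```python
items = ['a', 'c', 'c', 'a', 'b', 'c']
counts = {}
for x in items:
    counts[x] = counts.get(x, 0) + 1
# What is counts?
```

Initial: counts = {}, items = ['a', 'c', 'c', 'a', 'b', 'c']
See 'a': counts = {'a': 1}
See 'c': counts = {'a': 1, 'c': 1}
See 'c': counts = {'a': 1, 'c': 2}
See 'a': counts = {'a': 2, 'c': 2}
See 'b': counts = {'a': 2, 'c': 2, 'b': 1}
See 'c': counts = {'a': 2, 'c': 3, 'b': 1}

{'a': 2, 'c': 3, 'b': 1}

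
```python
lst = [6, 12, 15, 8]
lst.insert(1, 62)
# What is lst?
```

[6, 62, 12, 15, 8]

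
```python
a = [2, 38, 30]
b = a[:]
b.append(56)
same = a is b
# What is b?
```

After line 1: a = [2, 38, 30]
After line 2 (b = a[:] is a shallow copy, new object): a = [2, 38, 30], b = [2, 38, 30]
After line 3 (append only mutates b): a = [2, 38, 30], b = [2, 38, 30, 56]
After line 4 (same = a is b; different objects -> False): same = False

[2, 38, 30, 56]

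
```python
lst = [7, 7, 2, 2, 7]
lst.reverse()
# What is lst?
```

[7, 2, 2, 7, 7]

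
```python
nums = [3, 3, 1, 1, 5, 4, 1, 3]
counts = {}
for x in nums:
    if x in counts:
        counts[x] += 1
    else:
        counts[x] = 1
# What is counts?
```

Initial: counts = {}, nums = [3, 3, 1, 1, 5, 4, 1, 3]
See 3: counts = {3: 1}
See 3: counts = {3: 2}
See 1: counts = {3: 2, 1: 1}
See 1: counts = {3: 2, 1: 2}
See 5: counts = {3: 2, 1: 2, 5: 1}
See 4: counts = {3: 2, 1: 2, 5: 1, 4: 1}
See 1: counts = {3: 2, 1: 3, 5: 1, 4: 1}
See 3: counts = {3: 3, 1: 3, 5: 1, 4: 1}

{3: 3, 1: 3, 5: 1, 4: 1}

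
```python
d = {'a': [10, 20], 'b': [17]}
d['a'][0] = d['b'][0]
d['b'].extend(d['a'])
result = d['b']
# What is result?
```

After line 1: d = {'a': [10, 20], 'b': [17]}
After line 2 (a[0] = b[0] = 17): d = {'a': [17, 20], 'b': [17]}
After line 3 (b.extend(a) appends [17, 20]): d = {'a': [17, 20], 'b': [17, 17, 20]}
After line 4: result = d['b'] = [17, 17, 20]

[17, 17, 20]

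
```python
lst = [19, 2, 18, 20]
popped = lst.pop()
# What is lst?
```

[19, 2, 18]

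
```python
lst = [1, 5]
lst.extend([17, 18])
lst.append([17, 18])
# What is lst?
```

After line 1: lst = [1, 5]
After line 2 (extend unpacks [17, 18]): lst = [1, 5, 17, 18]
After line 3 (append adds [17, 18] as single element): lst = [1, 5, 17, 18, [17, 18]]

[1, 5, 17, 18, [17, 18]]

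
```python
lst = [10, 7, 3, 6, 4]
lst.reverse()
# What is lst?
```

[4, 6, 3, 7, 10]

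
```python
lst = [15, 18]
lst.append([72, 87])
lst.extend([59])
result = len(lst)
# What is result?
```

After line 1: lst = [15, 18]
After line 2 (append adds [72, 87] as single element): lst = [15, 18, [72, 87]]
After line 3 (extend unpacks [59], adds 59): lst = [15, 18, [72, 87], 59]
After line 4: result = len(lst) = 4

4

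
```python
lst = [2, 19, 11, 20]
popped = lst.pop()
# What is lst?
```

[2, 19, 11]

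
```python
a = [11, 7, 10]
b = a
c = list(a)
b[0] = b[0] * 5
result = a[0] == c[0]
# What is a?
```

After line 1: a = [11, 7, 10]
After line 2 (b = a, alias): a = [11, 7, 10], b = [11, 7, 10]
After line 3 (c = list(a) is a copy, new object): c = [11, 7, 10]
After line 4 (b[0] = 11 * 5 = 55; mutates shared a/b): a = b = [55, 7, 10], c = [11, 7, 10]
After line 5 (a[0] = 55, c[0] = 11; result = False)

[55, 7, 10]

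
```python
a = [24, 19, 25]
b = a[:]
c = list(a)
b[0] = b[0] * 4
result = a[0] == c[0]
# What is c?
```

After line 1: a = [24, 19, 25]
After line 2 (b = a[:], copy): a = [24, 19, 25], b = [24, 19, 25]
After line 3 (c = list(a) is a copy, new object): c = [24, 19, 25]
After line 4 (b[0] = 24 * 4 = 96; only b mutates (copy)): a = [24, 19, 25], b = [96, 19, 25], c = [24, 19, 25]
After line 5 (a[0] = 24, c[0] = 24; result = True)

[24, 19, 25]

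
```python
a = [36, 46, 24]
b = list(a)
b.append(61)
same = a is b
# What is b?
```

After line 1: a = [36, 46, 24]
After line 2 (b = list(a) is a shallow copy, new object): a = [36, 46, 24], b = [36, 46, 24]
After line 3 (append only mutates b): a = [36, 46, 24], b = [36, 46, 24, 61]
After line 4 (same = a is b; different objects -> False): same = False

[36, 46, 24, 61]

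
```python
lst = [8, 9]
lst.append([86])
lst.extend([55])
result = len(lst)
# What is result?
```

After line 1: lst = [8, 9]
After line 2 (append adds [86] as single element): lst = [8, 9, [86]]
After line 3 (extend unpacks [55], adds 55): lst = [8, 9, [86], 55]
After line 4: result = len(lst) = 4

4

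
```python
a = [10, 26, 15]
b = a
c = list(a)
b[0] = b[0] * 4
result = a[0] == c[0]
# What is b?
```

After line 1: a = [10, 26, 15]
After line 2 (b = a, alias): a = [10, 26, 15], b = [10, 26, 15]
After line 3 (c = list(a) is a copy, new object): c = [10, 26, 15]
After line 4 (b[0] = 10 * 4 = 40; mutates shared a/b): a = b = [40, 26, 15], c = [10, 26, 15]
After line 5 (a[0] = 40, c[0] = 10; result = False)

[40, 26, 15]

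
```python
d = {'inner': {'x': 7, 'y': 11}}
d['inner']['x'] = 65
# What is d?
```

After line 1: d = {'inner': {'x': 7, 'y': 11}}
After line 2 (inner x overwritten): d = {'inner': {'x': 65, 'y': 11}}

{'inner': {'x': 65, 'y': 11}}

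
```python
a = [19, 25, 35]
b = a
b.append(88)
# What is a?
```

After line 1: a = [19, 25, 35]
After line 2 (b = a is an alias, same object): a = [19, 25, 35], b = [19, 25, 35]
After line 3 (b.append mutates the shared list): a = [19, 25, 35, 88], b = [19, 25, 35, 88]

[19, 25, 35, 88]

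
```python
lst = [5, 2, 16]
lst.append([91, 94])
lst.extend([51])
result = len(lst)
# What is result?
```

After line 1: lst = [5, 2, 16]
After line 2 (append adds [91, 94] as single element): lst = [5, 2, 16, [91, 94]]
After line 3 (extend unpacks [51], adds 51): lst = [5, 2, 16, [91, 94], 51]
After line 4: result = len(lst) = 5

5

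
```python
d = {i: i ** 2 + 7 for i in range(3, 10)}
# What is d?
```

{3: 16, 4: 23, 5: 32, 6: 43, 7: 56, 8: 71, 9: 88}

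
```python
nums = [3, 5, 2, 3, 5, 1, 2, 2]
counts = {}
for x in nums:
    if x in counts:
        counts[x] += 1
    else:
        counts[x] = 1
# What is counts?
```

Initial: counts = {}, nums = [3, 5, 2, 3, 5, 1, 2, 2]
See 3: counts = {3: 1}
See 5: counts = {3: 1, 5: 1}
See 2: counts = {3: 1, 5: 1, 2: 1}
See 3: counts = {3: 2, 5: 1, 2: 1}
See 5: counts = {3: 2, 5: 2, 2: 1}
See 1: counts = {3: 2, 5: 2, 2: 1, 1: 1}
See 2: counts = {3: 2, 5: 2, 2: 2, 1: 1}
See 2: counts = {3: 2, 5: 2, 2: 3, 1: 1}

{3: 2, 5: 2, 2: 3, 1: 1}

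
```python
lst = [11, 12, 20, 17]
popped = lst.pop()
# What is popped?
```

17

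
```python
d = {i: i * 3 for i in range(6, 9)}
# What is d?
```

{6: 18, 7: 21, 8: 24}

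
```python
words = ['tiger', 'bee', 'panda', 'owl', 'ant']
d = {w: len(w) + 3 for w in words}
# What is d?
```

{'tiger': 8, 'bee': 6, 'panda': 8, 'owl': 6, 'ant': 6}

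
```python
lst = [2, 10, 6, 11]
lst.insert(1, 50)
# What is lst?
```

[2, 50, 10, 6, 11]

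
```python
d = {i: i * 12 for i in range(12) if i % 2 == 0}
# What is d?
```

{0: 0, 2: 24, 4: 48, 6: 72, 8: 96, 10: 120}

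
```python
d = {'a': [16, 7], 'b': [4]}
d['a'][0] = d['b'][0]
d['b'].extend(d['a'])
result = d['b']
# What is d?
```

After line 1: d = {'a': [16, 7], 'b': [4]}
After line 2 (a[0] = b[0] = 4): d = {'a': [4, 7], 'b': [4]}
After line 3 (b.extend(a) appends [4, 7]): d = {'a': [4, 7], 'b': [4, 4, 7]}
After line 4: result = d['b'] = [4, 4, 7]

{'a': [4, 7], 'b': [4, 4, 7]}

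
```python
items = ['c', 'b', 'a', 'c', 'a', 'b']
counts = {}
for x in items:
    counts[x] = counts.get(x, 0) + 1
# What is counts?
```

Initial: counts = {}, items = ['c', 'b', 'a', 'c', 'a', 'b']
See 'c': counts = {'c': 1}
See 'b': counts = {'c': 1, 'b': 1}
See 'a': counts = {'c': 1, 'b': 1, 'a': 1}
See 'c': counts = {'c': 2, 'b': 1, 'a': 1}
See 'a': counts = {'c': 2, 'b': 1, 'a': 2}
See 'b': counts = {'c': 2, 'b': 2, 'a': 2}

{'c': 2, 'b': 2, 'a': 2}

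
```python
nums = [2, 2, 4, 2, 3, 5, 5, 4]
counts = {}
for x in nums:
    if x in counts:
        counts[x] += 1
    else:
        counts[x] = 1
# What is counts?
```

Initial: counts = {}, nums = [2, 2, 4, 2, 3, 5, 5, 4]
See 2: counts = {2: 1}
See 2: counts = {2: 2}
See 4: counts = {2: 2, 4: 1}
See 2: counts = {2: 3, 4: 1}
See 3: counts = {2: 3, 4: 1, 3: 1}
See 5: counts = {2: 3, 4: 1, 3: 1, 5: 1}
See 5: counts = {2: 3, 4: 1, 3: 1, 5: 2}
See 4: counts = {2: 3, 4: 2, 3: 1, 5: 2}

{2: 3, 4: 2, 3: 1, 5: 2}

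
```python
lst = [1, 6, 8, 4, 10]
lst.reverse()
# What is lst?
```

[10, 4, 8, 6, 1]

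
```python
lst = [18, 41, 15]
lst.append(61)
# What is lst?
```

[18, 41, 15, 61]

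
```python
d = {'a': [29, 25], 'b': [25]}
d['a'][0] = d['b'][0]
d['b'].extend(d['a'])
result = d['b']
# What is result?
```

After line 1: d = {'a': [29, 25], 'b': [25]}
After line 2 (a[0] = b[0] = 25): d = {'a': [25, 25], 'b': [25]}
After line 3 (b.extend(a) appends [25, 25]): d = {'a': [25, 25], 'b': [25, 25, 25]}
After line 4: result = d['b'] = [25, 25, 25]

[25, 25, 25]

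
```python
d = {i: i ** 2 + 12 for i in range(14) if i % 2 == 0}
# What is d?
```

{0: 12, 2: 16, 4: 28, 6: 48, 8: 76, 10: 112, 12: 156}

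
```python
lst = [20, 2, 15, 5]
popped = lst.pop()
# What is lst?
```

[20, 2, 15]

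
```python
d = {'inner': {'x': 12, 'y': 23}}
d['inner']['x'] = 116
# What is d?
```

After line 1: d = {'inner': {'x': 12, 'y': 23}}
After line 2 (inner x overwritten): d = {'inner': {'x': 116, 'y': 23}}

{'inner': {'x': 116, 'y': 23}}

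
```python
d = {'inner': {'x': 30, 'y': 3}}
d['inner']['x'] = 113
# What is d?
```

After line 1: d = {'inner': {'x': 30, 'y': 3}}
After line 2 (inner x overwritten): d = {'inner': {'x': 113, 'y': 3}}

{'inner': {'x': 113, 'y': 3}}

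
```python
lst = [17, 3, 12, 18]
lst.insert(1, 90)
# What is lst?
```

[17, 90, 3, 12, 18]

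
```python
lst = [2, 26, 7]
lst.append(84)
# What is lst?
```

[2, 26, 7, 84]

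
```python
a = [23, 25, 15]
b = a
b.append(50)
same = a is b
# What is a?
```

After line 1: a = [23, 25, 15]
After line 2 (b = a is an alias, same object): a = [23, 25, 15], b = [23, 25, 15]
After line 3 (b.append mutates the shared list): a = [23, 25, 15, 50], b = [23, 25, 15, 50]
After line 4 (same = a is b; same object -> True): same = True

[23, 25, 15, 50]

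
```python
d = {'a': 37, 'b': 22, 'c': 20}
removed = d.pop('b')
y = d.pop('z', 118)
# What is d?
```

After line 1: d = {'a': 37, 'b': 22, 'c': 20}
After line 2 (pop 'b' returns 22): d = {'a': 37, 'c': 20}, removed = 22
After line 3 (pop 'z' missing, returns default 118): d = {'a': 37, 'c': 20}, y = 118

{'a': 37, 'c': 20}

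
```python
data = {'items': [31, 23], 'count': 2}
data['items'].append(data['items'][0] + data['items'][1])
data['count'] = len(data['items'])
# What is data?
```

After line 1: data = {'items': [31, 23], 'count': 2}
After line 2 (append 31 + 23 = 54): data = {'items': [31, 23, 54], 'count': 2}
After line 3 (count = len(items) = 3): data = {'items': [31, 23, 54], 'count': 3}

{'items': [31, 23, 54], 'count': 3}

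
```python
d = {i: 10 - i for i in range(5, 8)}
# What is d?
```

{5: 5, 6: 4, 7: 3}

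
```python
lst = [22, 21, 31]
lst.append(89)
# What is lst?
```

[22, 21, 31, 89]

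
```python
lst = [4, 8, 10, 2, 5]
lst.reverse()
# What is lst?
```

[5, 2, 10, 8, 4]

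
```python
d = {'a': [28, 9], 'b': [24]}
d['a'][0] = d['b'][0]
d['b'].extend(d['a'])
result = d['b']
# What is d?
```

After line 1: d = {'a': [28, 9], 'b': [24]}
After line 2 (a[0] = b[0] = 24): d = {'a': [24, 9], 'b': [24]}
After line 3 (b.extend(a) appends [24, 9]): d = {'a': [24, 9], 'b': [24, 24, 9]}
After line 4: result = d['b'] = [24, 24, 9]

{'a': [24, 9], 'b': [24, 24, 9]}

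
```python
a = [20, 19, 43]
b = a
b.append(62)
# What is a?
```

After line 1: a = [20, 19, 43]
After line 2 (b = a is an alias, same object): a = [20, 19, 43], b = [20, 19, 43]
After line 3 (b.append mutates the shared list): a = [20, 19, 43, 62], b = [20, 19, 43, 62]

[20, 19, 43, 62]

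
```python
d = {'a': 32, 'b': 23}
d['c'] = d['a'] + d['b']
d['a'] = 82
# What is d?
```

After line 1: d = {'a': 32, 'b': 23}
After line 2 (d['c'] = 32 + 23): d = {'a': 32, 'b': 23, 'c': 55}
After line 3: d = {'a': 82, 'b': 23, 'c': 55}

{'a': 82, 'b': 23, 'c': 55}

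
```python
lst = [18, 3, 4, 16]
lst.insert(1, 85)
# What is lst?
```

[18, 85, 3, 4, 16]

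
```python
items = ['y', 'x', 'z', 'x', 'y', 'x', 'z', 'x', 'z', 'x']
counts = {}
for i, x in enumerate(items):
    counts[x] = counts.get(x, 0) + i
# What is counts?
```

Initial: counts = {}, items = ['y', 'x', 'z', 'x', 'y', 'x', 'z', 'x', 'z', 'x']
i=0, x='y': counts = {'y': 0}
i=1, x='x': counts = {'y': 0, 'x': 1}
i=2, x='z': counts = {'y': 0, 'x': 1, 'z': 2}
i=3, x='x': counts = {'y': 0, 'x': 4, 'z': 2}
i=4, x='y': counts = {'y': 4, 'x': 4, 'z': 2}
i=5, x='x': counts = {'y': 4, 'x': 9, 'z': 2}
i=6, x='z': counts = {'y': 4, 'x': 9, 'z': 8}
i=7, x='x': counts = {'y': 4, 'x': 16, 'z': 8}
i=8, x='z': counts = {'y': 4, 'x': 16, 'z': 16}
i=9, x='x': counts = {'y': 4, 'x': 25, 'z': 16}

{'y': 4, 'x': 25, 'z': 16}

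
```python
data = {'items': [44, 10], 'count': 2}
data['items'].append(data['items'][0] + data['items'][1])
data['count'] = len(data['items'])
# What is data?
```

After line 1: data = {'items': [44, 10], 'count': 2}
After line 2 (append 44 + 10 = 54): data = {'items': [44, 10, 54], 'count': 2}
After line 3 (count = len(items) = 3): data = {'items': [44, 10, 54], 'count': 3}

{'items': [44, 10, 54], 'count': 3}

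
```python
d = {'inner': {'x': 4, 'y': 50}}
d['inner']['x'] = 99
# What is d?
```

After line 1: d = {'inner': {'x': 4, 'y': 50}}
After line 2 (inner x overwritten): d = {'inner': {'x': 99, 'y': 50}}

{'inner': {'x': 99, 'y': 50}}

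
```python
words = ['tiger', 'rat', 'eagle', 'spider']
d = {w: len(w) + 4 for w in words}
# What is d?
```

{'tiger': 9, 'rat': 7, 'eagle': 9, 'spider': 10}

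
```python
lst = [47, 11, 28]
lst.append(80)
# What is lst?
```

[47, 11, 28, 80]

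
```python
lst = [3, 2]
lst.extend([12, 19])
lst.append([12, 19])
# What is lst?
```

After line 1: lst = [3, 2]
After line 2 (extend unpacks [12, 19]): lst = [3, 2, 12, 19]
After line 3 (append adds [12, 19] as single element): lst = [3, 2, 12, 19, [12, 19]]

[3, 2, 12, 19, [12, 19]]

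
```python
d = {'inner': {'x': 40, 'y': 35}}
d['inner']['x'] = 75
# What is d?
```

After line 1: d = {'inner': {'x': 40, 'y': 35}}
After line 2 (inner x overwritten): d = {'inner': {'x': 75, 'y': 35}}

{'inner': {'x': 75, 'y': 35}}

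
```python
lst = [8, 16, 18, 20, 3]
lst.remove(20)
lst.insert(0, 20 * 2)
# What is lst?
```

After line 1: lst = [8, 16, 18, 20, 3]
After line 2 (remove first 20): lst = [8, 16, 18, 3]
After line 3 (insert 40 at index 0): lst = [40, 8, 16, 18, 3]

[40, 8, 16, 18, 3]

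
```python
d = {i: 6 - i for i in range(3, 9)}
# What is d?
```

{3: 3, 4: 2, 5: 1, 6: 0, 7: -1, 8: -2}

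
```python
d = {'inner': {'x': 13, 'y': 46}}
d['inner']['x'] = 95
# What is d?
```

After line 1: d = {'inner': {'x': 13, 'y': 46}}
After line 2 (inner x overwritten): d = {'inner': {'x': 95, 'y': 46}}

{'inner': {'x': 95, 'y': 46}}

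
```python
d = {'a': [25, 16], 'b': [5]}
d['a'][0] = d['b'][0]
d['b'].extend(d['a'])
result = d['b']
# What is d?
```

After line 1: d = {'a': [25, 16], 'b': [5]}
After line 2 (a[0] = b[0] = 5): d = {'a': [5, 16], 'b': [5]}
After line 3 (b.extend(a) appends [5, 16]): d = {'a': [5, 16], 'b': [5, 5, 16]}
After line 4: result = d['b'] = [5, 5, 16]

{'a': [5, 16], 'b': [5, 5, 16]}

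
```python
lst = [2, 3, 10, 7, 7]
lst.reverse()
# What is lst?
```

[7, 7, 10, 3, 2]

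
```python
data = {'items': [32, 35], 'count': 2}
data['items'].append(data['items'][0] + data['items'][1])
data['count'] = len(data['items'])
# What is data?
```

After line 1: data = {'items': [32, 35], 'count': 2}
After line 2 (append 32 + 35 = 67): data = {'items': [32, 35, 67], 'count': 2}
After line 3 (count = len(items) = 3): data = {'items': [32, 35, 67], 'count': 3}

{'items': [32, 35, 67], 'count': 3}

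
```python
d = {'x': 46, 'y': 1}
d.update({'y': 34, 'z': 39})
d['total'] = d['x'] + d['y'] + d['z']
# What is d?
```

After line 1: d = {'x': 46, 'y': 1}
After line 2 (y overwritten, z added): d = {'x': 46, 'y': 34, 'z': 39}
After line 3 (total = 46 + 34 + 39 = 119): d = {'x': 46, 'y': 34, 'z': 39, 'total': 119}

{'x': 46, 'y': 34, 'z': 39, 'total': 119}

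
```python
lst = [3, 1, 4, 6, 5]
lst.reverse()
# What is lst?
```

[5, 6, 4, 1, 3]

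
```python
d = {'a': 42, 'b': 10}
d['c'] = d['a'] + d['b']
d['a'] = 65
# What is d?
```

After line 1: d = {'a': 42, 'b': 10}
After line 2 (d['c'] = 42 + 10): d = {'a': 42, 'b': 10, 'c': 52}
After line 3: d = {'a': 65, 'b': 10, 'c': 52}

{'a': 65, 'b': 10, 'c': 52}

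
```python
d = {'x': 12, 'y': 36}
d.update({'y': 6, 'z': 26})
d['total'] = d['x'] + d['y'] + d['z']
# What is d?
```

After line 1: d = {'x': 12, 'y': 36}
After line 2 (y overwritten, z added): d = {'x': 12, 'y': 6, 'z': 26}
After line 3 (total = 12 + 6 + 26 = 44): d = {'x': 12, 'y': 6, 'z': 26, 'total': 44}

{'x': 12, 'y': 6, 'z': 26, 'total': 44}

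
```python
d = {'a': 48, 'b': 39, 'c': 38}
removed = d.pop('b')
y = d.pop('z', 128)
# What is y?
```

After line 1: d = {'a': 48, 'b': 39, 'c': 38}
After line 2 (pop 'b' returns 39): d = {'a': 48, 'c': 38}, removed = 39
After line 3 (pop 'z' missing, returns default 128): d = {'a': 48, 'c': 38}, y = 128

128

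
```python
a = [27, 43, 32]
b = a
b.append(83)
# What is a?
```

After line 1: a = [27, 43, 32]
After line 2 (b = a is an alias, same object): a = [27, 43, 32], b = [27, 43, 32]
After line 3 (b.append mutates the shared list): a = [27, 43, 32, 83], b = [27, 43, 32, 83]

[27, 43, 32, 83]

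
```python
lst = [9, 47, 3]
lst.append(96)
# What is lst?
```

[9, 47, 3, 96]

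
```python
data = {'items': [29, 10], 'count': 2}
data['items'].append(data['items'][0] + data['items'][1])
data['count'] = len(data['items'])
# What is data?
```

After line 1: data = {'items': [29, 10], 'count': 2}
After line 2 (append 29 + 10 = 39): data = {'items': [29, 10, 39], 'count': 2}
After line 3 (count = len(items) = 3): data = {'items': [29, 10, 39], 'count': 3}

{'items': [29, 10, 39], 'count': 3}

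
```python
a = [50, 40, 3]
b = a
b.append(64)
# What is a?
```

After line 1: a = [50, 40, 3]
After line 2 (b = a is an alias, same object): a = [50, 40, 3], b = [50, 40, 3]
After line 3 (b.append mutates the shared list): a = [50, 40, 3, 64], b = [50, 40, 3, 64]

[50, 40, 3, 64]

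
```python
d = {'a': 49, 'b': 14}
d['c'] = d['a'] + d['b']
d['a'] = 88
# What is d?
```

After line 1: d = {'a': 49, 'b': 14}
After line 2 (d['c'] = 49 + 14): d = {'a': 49, 'b': 14, 'c': 63}
After line 3: d = {'a': 88, 'b': 14, 'c': 63}

{'a': 88, 'b': 14, 'c': 63}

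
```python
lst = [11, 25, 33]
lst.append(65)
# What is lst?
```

[11, 25, 33, 65]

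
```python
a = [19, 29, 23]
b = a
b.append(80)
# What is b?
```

After line 1: a = [19, 29, 23]
After line 2 (b = a is an alias, same object): a = [19, 29, 23], b = [19, 29, 23]
After line 3 (b.append mutates the shared list): a = [19, 29, 23, 80], b = [19, 29, 23, 80]

[19, 29, 23, 80]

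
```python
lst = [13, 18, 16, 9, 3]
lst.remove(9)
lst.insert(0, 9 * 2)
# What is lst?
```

After line 1: lst = [13, 18, 16, 9, 3]
After line 2 (remove first 9): lst = [13, 18, 16, 3]
After line 3 (insert 18 at index 0): lst = [18, 13, 18, 16, 3]

[18, 13, 18, 16, 3]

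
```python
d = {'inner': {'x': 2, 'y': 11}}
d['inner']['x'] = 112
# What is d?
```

After line 1: d = {'inner': {'x': 2, 'y': 11}}
After line 2 (inner x overwritten): d = {'inner': {'x': 112, 'y': 11}}

{'inner': {'x': 112, 'y': 11}}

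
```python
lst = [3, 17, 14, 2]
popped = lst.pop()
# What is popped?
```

2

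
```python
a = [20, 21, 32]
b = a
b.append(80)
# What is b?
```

After line 1: a = [20, 21, 32]
After line 2 (b = a is an alias, same object): a = [20, 21, 32], b = [20, 21, 32]
After line 3 (b.append mutates the shared list): a = [20, 21, 32, 80], b = [20, 21, 32, 80]

[20, 21, 32, 80]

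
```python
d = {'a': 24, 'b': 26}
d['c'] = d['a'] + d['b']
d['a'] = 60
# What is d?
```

After line 1: d = {'a': 24, 'b': 26}
After line 2 (d['c'] = 24 + 26): d = {'a': 24, 'b': 26, 'c': 50}
After line 3: d = {'a': 60, 'b': 26, 'c': 50}

{'a': 60, 'b': 26, 'c': 50}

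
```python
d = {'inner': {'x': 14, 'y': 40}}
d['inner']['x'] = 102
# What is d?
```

After line 1: d = {'inner': {'x': 14, 'y': 40}}
After line 2 (inner x overwritten): d = {'inner': {'x': 102, 'y': 40}}

{'inner': {'x': 102, 'y': 40}}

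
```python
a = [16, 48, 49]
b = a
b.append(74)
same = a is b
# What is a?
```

After line 1: a = [16, 48, 49]
After line 2 (b = a is an alias, same object): a = [16, 48, 49], b = [16, 48, 49]
After line 3 (b.append mutates the shared list): a = [16, 48, 49, 74], b = [16, 48, 49, 74]
After line 4 (same = a is b; same object -> True): same = True

[16, 48, 49, 74]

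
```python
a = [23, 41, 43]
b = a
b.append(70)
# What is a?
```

After line 1: a = [23, 41, 43]
After line 2 (b = a is an alias, same object): a = [23, 41, 43], b = [23, 41, 43]
After line 3 (b.append mutates the shared list): a = [23, 41, 43, 70], b = [23, 41, 43, 70]

[23, 41, 43, 70]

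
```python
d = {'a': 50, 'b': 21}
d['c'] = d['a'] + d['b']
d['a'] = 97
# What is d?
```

After line 1: d = {'a': 50, 'b': 21}
After line 2 (d['c'] = 50 + 21): d = {'a': 50, 'b': 21, 'c': 71}
After line 3: d = {'a': 97, 'b': 21, 'c': 71}

{'a': 97, 'b': 21, 'c': 71}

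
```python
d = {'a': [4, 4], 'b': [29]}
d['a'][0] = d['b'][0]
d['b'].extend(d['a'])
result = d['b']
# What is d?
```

After line 1: d = {'a': [4, 4], 'b': [29]}
After line 2 (a[0] = b[0] = 29): d = {'a': [29, 4], 'b': [29]}
After line 3 (b.extend(a) appends [29, 4]): d = {'a': [29, 4], 'b': [29, 29, 4]}
After line 4: result = d['b'] = [29, 29, 4]

{'a': [29, 4], 'b': [29, 29, 4]}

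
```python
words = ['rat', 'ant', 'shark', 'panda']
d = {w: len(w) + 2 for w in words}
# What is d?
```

{'rat': 5, 'ant': 5, 'shark': 7, 'panda': 7}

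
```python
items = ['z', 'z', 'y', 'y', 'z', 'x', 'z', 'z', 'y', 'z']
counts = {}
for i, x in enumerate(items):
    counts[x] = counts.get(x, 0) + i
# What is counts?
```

Initial: counts = {}, items = ['z', 'z', 'y', 'y', 'z', 'x', 'z', 'z', 'y', 'z']
i=0, x='z': counts = {'z': 0}
i=1, x='z': counts = {'z': 1}
i=2, x='y': counts = {'z': 1, 'y': 2}
i=3, x='y': counts = {'z': 1, 'y': 5}
i=4, x='z': counts = {'z': 5, 'y': 5}
i=5, x='x': counts = {'z': 5, 'y': 5, 'x': 5}
i=6, x='z': counts = {'z': 11, 'y': 5, 'x': 5}
i=7, x='z': counts = {'z': 18, 'y': 5, 'x': 5}
i=8, x='y': counts = {'z': 18, 'y': 13, 'x': 5}
i=9, x='z': counts = {'z': 27, 'y': 13, 'x': 5}

{'z': 27, 'y': 13, 'x': 5}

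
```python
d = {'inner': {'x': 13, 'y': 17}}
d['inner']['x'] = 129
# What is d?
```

After line 1: d = {'inner': {'x': 13, 'y': 17}}
After line 2 (inner x overwritten): d = {'inner': {'x': 129, 'y': 17}}

{'inner': {'x': 129, 'y': 17}}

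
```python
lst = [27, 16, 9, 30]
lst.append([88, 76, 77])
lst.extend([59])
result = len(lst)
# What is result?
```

After line 1: lst = [27, 16, 9, 30]
After line 2 (append adds [88, 76, 77] as single element): lst = [27, 16, 9, 30, [88, 76, 77]]
After line 3 (extend unpacks [59], adds 59): lst = [27, 16, 9, 30, [88, 76, 77], 59]
After line 4: result = len(lst) = 6

6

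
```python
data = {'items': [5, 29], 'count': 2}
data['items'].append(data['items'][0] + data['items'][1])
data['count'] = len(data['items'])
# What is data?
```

After line 1: data = {'items': [5, 29], 'count': 2}
After line 2 (append 5 + 29 = 34): data = {'items': [5, 29, 34], 'count': 2}
After line 3 (count = len(items) = 3): data = {'items': [5, 29, 34], 'count': 3}

{'items': [5, 29, 34], 'count': 3}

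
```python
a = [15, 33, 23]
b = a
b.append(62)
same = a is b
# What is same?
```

After line 1: a = [15, 33, 23]
After line 2 (b = a is an alias, same object): a = [15, 33, 23], b = [15, 33, 23]
After line 3 (b.append mutates the shared list): a = [15, 33, 23, 62], b = [15, 33, 23, 62]
After line 4 (same = a is b; same object -> True): same = True

True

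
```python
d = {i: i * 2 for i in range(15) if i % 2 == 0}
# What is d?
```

{0: 0, 2: 4, 4: 8, 6: 12, 8: 16, 10: 20, 12: 24, 14: 28}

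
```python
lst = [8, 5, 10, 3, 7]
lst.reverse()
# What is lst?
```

[7, 3, 10, 5, 8]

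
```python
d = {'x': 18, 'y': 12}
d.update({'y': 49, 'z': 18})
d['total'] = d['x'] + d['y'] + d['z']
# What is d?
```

After line 1: d = {'x': 18, 'y': 12}
After line 2 (y overwritten, z added): d = {'x': 18, 'y': 49, 'z': 18}
After line 3 (total = 18 + 49 + 18 = 85): d = {'x': 18, 'y': 49, 'z': 18, 'total': 85}

{'x': 18, 'y': 49, 'z': 18, 'total': 85}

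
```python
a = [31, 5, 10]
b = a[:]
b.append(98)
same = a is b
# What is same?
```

After line 1: a = [31, 5, 10]
After line 2 (b = a[:] is a shallow copy, new object): a = [31, 5, 10], b = [31, 5, 10]
After line 3 (append only mutates b): a = [31, 5, 10], b = [31, 5, 10, 98]
After line 4 (same = a is b; different objects -> False): same = False

False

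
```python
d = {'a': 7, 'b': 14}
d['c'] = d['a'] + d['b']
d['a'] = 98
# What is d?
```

After line 1: d = {'a': 7, 'b': 14}
After line 2 (d['c'] = 7 + 14): d = {'a': 7, 'b': 14, 'c': 21}
After line 3: d = {'a': 98, 'b': 14, 'c': 21}

{'a': 98, 'b': 14, 'c': 21}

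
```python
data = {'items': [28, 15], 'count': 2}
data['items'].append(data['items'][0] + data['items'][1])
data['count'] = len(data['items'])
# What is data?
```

After line 1: data = {'items': [28, 15], 'count': 2}
After line 2 (append 28 + 15 = 43): data = {'items': [28, 15, 43], 'count': 2}
After line 3 (count = len(items) = 3): data = {'items': [28, 15, 43], 'count': 3}

{'items': [28, 15, 43], 'count': 3}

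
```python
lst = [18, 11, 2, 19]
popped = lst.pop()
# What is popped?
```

19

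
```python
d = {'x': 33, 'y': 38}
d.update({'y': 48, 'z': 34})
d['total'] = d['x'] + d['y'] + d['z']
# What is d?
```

After line 1: d = {'x': 33, 'y': 38}
After line 2 (y overwritten, z added): d = {'x': 33, 'y': 48, 'z': 34}
After line 3 (total = 33 + 48 + 34 = 115): d = {'x': 33, 'y': 48, 'z': 34, 'total': 115}

{'x': 33, 'y': 48, 'z': 34, 'total': 115}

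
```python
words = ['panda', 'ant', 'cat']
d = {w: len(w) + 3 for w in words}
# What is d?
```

{'panda': 8, 'ant': 6, 'cat': 6}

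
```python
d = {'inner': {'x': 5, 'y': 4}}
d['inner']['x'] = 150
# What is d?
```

After line 1: d = {'inner': {'x': 5, 'y': 4}}
After line 2 (inner x overwritten): d = {'inner': {'x': 150, 'y': 4}}

{'inner': {'x': 150, 'y': 4}}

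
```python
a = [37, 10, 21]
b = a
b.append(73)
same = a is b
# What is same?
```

After line 1: a = [37, 10, 21]
After line 2 (b = a is an alias, same object): a = [37, 10, 21], b = [37, 10, 21]
After line 3 (b.append mutates the shared list): a = [37, 10, 21, 73], b = [37, 10, 21, 73]
After line 4 (same = a is b; same object -> True): same = True

True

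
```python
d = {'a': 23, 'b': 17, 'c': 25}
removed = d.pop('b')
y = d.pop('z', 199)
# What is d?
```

After line 1: d = {'a': 23, 'b': 17, 'c': 25}
After line 2 (pop 'b' returns 17): d = {'a': 23, 'c': 25}, removed = 17
After line 3 (pop 'z' missing, returns default 199): d = {'a': 23, 'c': 25}, y = 199

{'a': 23, 'c': 25}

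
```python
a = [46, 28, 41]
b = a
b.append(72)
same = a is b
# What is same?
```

After line 1: a = [46, 28, 41]
After line 2 (b = a is an alias, same object): a = [46, 28, 41], b = [46, 28, 41]
After line 3 (b.append mutates the shared list): a = [46, 28, 41, 72], b = [46, 28, 41, 72]
After line 4 (same = a is b; same object -> True): same = True

True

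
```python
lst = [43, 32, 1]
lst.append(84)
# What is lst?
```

[43, 32, 1, 84]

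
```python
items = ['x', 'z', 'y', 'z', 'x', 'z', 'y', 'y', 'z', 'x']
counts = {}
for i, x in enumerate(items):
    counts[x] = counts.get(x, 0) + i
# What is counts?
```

Initial: counts = {}, items = ['x', 'z', 'y', 'z', 'x', 'z', 'y', 'y', 'z', 'x']
i=0, x='x': counts = {'x': 0}
i=1, x='z': counts = {'x': 0, 'z': 1}
i=2, x='y': counts = {'x': 0, 'z': 1, 'y': 2}
i=3, x='z': counts = {'x': 0, 'z': 4, 'y': 2}
i=4, x='x': counts = {'x': 4, 'z': 4, 'y': 2}
i=5, x='z': counts = {'x': 4, 'z': 9, 'y': 2}
i=6, x='y': counts = {'x': 4, 'z': 9, 'y': 8}
i=7, x='y': counts = {'x': 4, 'z': 9, 'y': 15}
i=8, x='z': counts = {'x': 4, 'z': 17, 'y': 15}
i=9, x='x': counts = {'x': 13, 'z': 17, 'y': 15}

{'x': 13, 'z': 17, 'y': 15}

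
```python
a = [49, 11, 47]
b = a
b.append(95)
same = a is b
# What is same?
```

After line 1: a = [49, 11, 47]
After line 2 (b = a is an alias, same object): a = [49, 11, 47], b = [49, 11, 47]
After line 3 (b.append mutates the shared list): a = [49, 11, 47, 95], b = [49, 11, 47, 95]
After line 4 (same = a is b; same object -> True): same = True

True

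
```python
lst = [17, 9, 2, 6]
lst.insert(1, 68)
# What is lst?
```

[17, 68, 9, 2, 6]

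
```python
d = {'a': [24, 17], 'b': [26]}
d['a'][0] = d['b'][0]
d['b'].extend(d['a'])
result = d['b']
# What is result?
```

After line 1: d = {'a': [24, 17], 'b': [26]}
After line 2 (a[0] = b[0] = 26): d = {'a': [26, 17], 'b': [26]}
After line 3 (b.extend(a) appends [26, 17]): d = {'a': [26, 17], 'b': [26, 26, 17]}
After line 4: result = d['b'] = [26, 26, 17]

[26, 26, 17]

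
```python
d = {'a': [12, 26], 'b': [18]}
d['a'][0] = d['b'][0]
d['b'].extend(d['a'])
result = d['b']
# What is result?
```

After line 1: d = {'a': [12, 26], 'b': [18]}
After line 2 (a[0] = b[0] = 18): d = {'a': [18, 26], 'b': [18]}
After line 3 (b.extend(a) appends [18, 26]): d = {'a': [18, 26], 'b': [18, 18, 26]}
After line 4: result = d['b'] = [18, 18, 26]

[18, 18, 26]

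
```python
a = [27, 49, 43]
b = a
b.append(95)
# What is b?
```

After line 1: a = [27, 49, 43]
After line 2 (b = a is an alias, same object): a = [27, 49, 43], b = [27, 49, 43]
After line 3 (b.append mutates the shared list): a = [27, 49, 43, 95], b = [27, 49, 43, 95]

[27, 49, 43, 95]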